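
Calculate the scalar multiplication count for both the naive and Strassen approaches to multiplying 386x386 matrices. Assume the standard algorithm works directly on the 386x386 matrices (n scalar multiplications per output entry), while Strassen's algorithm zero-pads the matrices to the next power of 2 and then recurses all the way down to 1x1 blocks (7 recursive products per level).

Matrix multiplication for 386x386 matrices:

Strassen's algorithm requires power-of-2 dimensions. Pad 386x386 to 512x512 (next power of 2).

Standard algorithm: 386^3 = 57512456 multiplications
Strassen's algorithm: 7^(log2(512)) = 7^9 = 40353607 multiplications
Savings: 57512456 - 40353607 = 17158849 multiplications

Standard: 57512456 multiplications (386^3). Strassen: 40353607 multiplications (7^9, after padding to 512x512). Strassen reduces 8 recursive multiplications to 7 at each level.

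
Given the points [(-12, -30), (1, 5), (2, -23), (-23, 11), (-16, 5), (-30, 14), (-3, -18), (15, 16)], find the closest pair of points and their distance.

Computing all pairwise distances among 8 points:

d((-12, -30), (1, 5)) = 37.3363
d((-12, -30), (2, -23)) = 15.6525
d((-12, -30), (-23, 11)) = 42.45
d((-12, -30), (-16, 5)) = 35.2278
d((-12, -30), (-30, 14)) = 47.5395
d((-12, -30), (-3, -18)) = 15.0
d((-12, -30), (15, 16)) = 53.3385
d((1, 5), (2, -23)) = 28.0179
d((1, 5), (-23, 11)) = 24.7386
d((1, 5), (-16, 5)) = 17.0
d((1, 5), (-30, 14)) = 32.28
d((1, 5), (-3, -18)) = 23.3452
d((1, 5), (15, 16)) = 17.8045
d((2, -23), (-23, 11)) = 42.2019
d((2, -23), (-16, 5)) = 33.2866
d((2, -23), (-30, 14)) = 48.9183
d((2, -23), (-3, -18)) = 7.0711 <-- minimum
d((2, -23), (15, 16)) = 41.1096
d((-23, 11), (-16, 5)) = 9.2195
d((-23, 11), (-30, 14)) = 7.6158
d((-23, 11), (-3, -18)) = 35.2278
d((-23, 11), (15, 16)) = 38.3275
d((-16, 5), (-30, 14)) = 16.6433
d((-16, 5), (-3, -18)) = 26.4197
d((-16, 5), (15, 16)) = 32.8938
d((-30, 14), (-3, -18)) = 41.8688
d((-30, 14), (15, 16)) = 45.0444
d((-3, -18), (15, 16)) = 38.4708

Closest pair: (2, -23) and (-3, -18) with distance 7.0711

The closest pair is (2, -23) and (-3, -18) with Euclidean distance 7.0711. For 8 points, brute-force pairwise comparison is shown above. For large n, the divide-and-conquer algorithm (sort by x, recurse on halves, check the dividing strip) achieves O(n log n).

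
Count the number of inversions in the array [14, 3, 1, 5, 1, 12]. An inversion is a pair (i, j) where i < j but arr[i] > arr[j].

Finding inversions in [14, 3, 1, 5, 1, 12]:

(0, 1): arr[0]=14 > arr[1]=3
(0, 2): arr[0]=14 > arr[2]=1
(0, 3): arr[0]=14 > arr[3]=5
(0, 4): arr[0]=14 > arr[4]=1
(0, 5): arr[0]=14 > arr[5]=12
(1, 2): arr[1]=3 > arr[2]=1
(1, 4): arr[1]=3 > arr[4]=1
(3, 4): arr[3]=5 > arr[4]=1

Total inversions: 8

The array has 8 inversion(s): (0,1), (0,2), (0,3), (0,4), (0,5), (1,2), (1,4), (3,4). Each pair (i,j) satisfies i < j and arr[i] > arr[j].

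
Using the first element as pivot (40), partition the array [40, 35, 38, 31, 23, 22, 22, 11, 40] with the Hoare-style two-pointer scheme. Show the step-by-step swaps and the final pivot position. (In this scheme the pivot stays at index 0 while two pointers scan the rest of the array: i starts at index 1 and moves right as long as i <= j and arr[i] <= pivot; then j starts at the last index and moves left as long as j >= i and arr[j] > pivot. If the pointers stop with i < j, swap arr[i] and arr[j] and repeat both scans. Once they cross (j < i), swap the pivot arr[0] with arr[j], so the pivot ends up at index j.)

Hoare-style two-pointer partition with pivot = 40:

Initial array: [40, 35, 38, 31, 23, 22, 22, 11, 40]

Pointers start at i = 1, j = 8.
i ends at 9, j ends at 8: the pointers have crossed (j < i), so scanning stops.

Swap pivot arr[0] with arr[8] to place pivot at position 8: [40, 35, 38, 31, 23, 22, 22, 11, 40]
Pivot position: 8

After partitioning with pivot 40, the array becomes [40, 35, 38, 31, 23, 22, 22, 11, 40]. The pivot is placed at index 8. All elements to the left of the pivot are <= 40, and all elements to the right are > 40.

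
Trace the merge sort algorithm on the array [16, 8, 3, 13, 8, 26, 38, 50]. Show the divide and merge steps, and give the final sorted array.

Merge sort trace:

Split: [16, 8, 3, 13, 8, 26, 38, 50] -> [16, 8, 3, 13] and [8, 26, 38, 50]
  Split: [16, 8, 3, 13] -> [16, 8] and [3, 13]
    Split: [16, 8] -> [16] and [8]
    Merge: [16] + [8] -> [8, 16]
    Split: [3, 13] -> [3] and [13]
    Merge: [3] + [13] -> [3, 13]
  Merge: [8, 16] + [3, 13] -> [3, 8, 13, 16]
  Split: [8, 26, 38, 50] -> [8, 26] and [38, 50]
    Split: [8, 26] -> [8] and [26]
    Merge: [8] + [26] -> [8, 26]
    Split: [38, 50] -> [38] and [50]
    Merge: [38] + [50] -> [38, 50]
  Merge: [8, 26] + [38, 50] -> [8, 26, 38, 50]
Merge: [3, 8, 13, 16] + [8, 26, 38, 50] -> [3, 8, 8, 13, 16, 26, 38, 50]

Final sorted array: [3, 8, 8, 13, 16, 26, 38, 50]

The merge sort proceeds by recursively splitting the array and merging sorted halves.
After all merges, the sorted array is [3, 8, 8, 13, 16, 26, 38, 50].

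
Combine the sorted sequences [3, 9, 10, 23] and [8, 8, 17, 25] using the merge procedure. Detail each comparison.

Merging process:

Compare 3 vs 8: take 3 from left. Merged: [3]
Compare 9 vs 8: take 8 from right. Merged: [3, 8]
Compare 9 vs 8: take 8 from right. Merged: [3, 8, 8]
Compare 9 vs 17: take 9 from left. Merged: [3, 8, 8, 9]
Compare 10 vs 17: take 10 from left. Merged: [3, 8, 8, 9, 10]
Compare 23 vs 17: take 17 from right. Merged: [3, 8, 8, 9, 10, 17]
Compare 23 vs 25: take 23 from left. Merged: [3, 8, 8, 9, 10, 17, 23]
Append remaining from right: [25]. Merged: [3, 8, 8, 9, 10, 17, 23, 25]

Final merged array: [3, 8, 8, 9, 10, 17, 23, 25]
Total comparisons: 7

The merged array is [3, 8, 8, 9, 10, 17, 23, 25], requiring 7 comparisons. The merge step runs in O(n) time where n is the total number of elements.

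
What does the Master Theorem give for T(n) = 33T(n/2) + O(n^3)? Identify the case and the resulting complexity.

Master Theorem for T(n) = 33T(n/2) + O(n^3):

a = 33, b = 2, c = 3
log_b(a) = log_2(33) = 5.0444

Case 1: c = 3 < log_2(33) = 5.0444
T(n) = O(n^(log_2 33))

For T(n) = 33T(n/2) + O(n^3): log_2(33) = 5.0444. This is Case 1 of the Master Theorem (c < log_b(a), work dominated by leaves), giving O(n^(log_2 33)).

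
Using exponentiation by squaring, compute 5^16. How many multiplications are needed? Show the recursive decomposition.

Computing 5^16 by squaring (build up from 5^1; each line after the first costs one multiplication):

5^1 = 5
5^2 = (5^1)^2 = 5^2 = 25
5^4 = (5^2)^2 = 25^2 = 625
5^8 = (5^4)^2 = 625^2 = 390625
5^16 = (5^8)^2 = 390625^2 = 152587890625

Result: 152587890625
Multiplications needed: 4 (4 lines after 5^1)

5^16 = 152587890625. Using exponentiation by squaring, this requires 4 multiplications. The key idea: if the exponent is even, square the half-power; if odd, multiply by the base once.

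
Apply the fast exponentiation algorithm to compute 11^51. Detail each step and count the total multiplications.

Computing 11^51 by squaring (build up from 11^1; each line after the first costs one multiplication):

11^1 = 11
11^2 = (11^1)^2 = 11^2 = 121
11^3 = 11 * 11^2 = 11 * 121 = 1331
11^6 = (11^3)^2 = 1331^2 = 1771561
11^12 = (11^6)^2 = 1771561^2 = 3138428376721
11^24 = (11^12)^2 = 3138428376721^2 = 9849732675807611094711841
11^25 = 11 * 11^24 = 11 * 9849732675807611094711841 = 108347059433883722041830251
11^50 = (11^25)^2 = 108347059433883722041830251^2 = 11739085287969531650666649599035831993898213898723001
11^51 = 11 * 11^50 = 11 * 11739085287969531650666649599035831993898213898723001 = 129129938167664848157333145589394151932880352885953011

Result: 129129938167664848157333145589394151932880352885953011
Multiplications needed: 8 (8 lines after 11^1)

11^51 = 129129938167664848157333145589394151932880352885953011. Using exponentiation by squaring, this requires 8 multiplications. The key idea: if the exponent is even, square the half-power; if odd, multiply by the base once.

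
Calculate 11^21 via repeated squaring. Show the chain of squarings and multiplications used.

Computing 11^21 by squaring (build up from 11^1; each line after the first costs one multiplication):

11^1 = 11
11^2 = (11^1)^2 = 11^2 = 121
11^4 = (11^2)^2 = 121^2 = 14641
11^5 = 11 * 11^4 = 11 * 14641 = 161051
11^10 = (11^5)^2 = 161051^2 = 25937424601
11^20 = (11^10)^2 = 25937424601^2 = 672749994932560009201
11^21 = 11 * 11^20 = 11 * 672749994932560009201 = 7400249944258160101211

Result: 7400249944258160101211
Multiplications needed: 6 (6 lines after 11^1)

11^21 = 7400249944258160101211. Using exponentiation by squaring, this requires 6 multiplications. The key idea: if the exponent is even, square the half-power; if odd, multiply by the base once.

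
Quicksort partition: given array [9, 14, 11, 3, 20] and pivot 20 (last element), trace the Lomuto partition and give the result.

Lomuto partition with pivot = 20:

Initial array: [9, 14, 11, 3, 20]

arr[0]=9 <= 20: swap with position 0, array becomes [9, 14, 11, 3, 20]
arr[1]=14 <= 20: swap with position 1, array becomes [9, 14, 11, 3, 20]
arr[2]=11 <= 20: swap with position 2, array becomes [9, 14, 11, 3, 20]
arr[3]=3 <= 20: swap with position 3, array becomes [9, 14, 11, 3, 20]

Place pivot at position 4: [9, 14, 11, 3, 20]
Pivot position: 4

After partitioning with pivot 20, the array becomes [9, 14, 11, 3, 20]. The pivot is placed at index 4. All elements to the left of the pivot are <= 20, and all elements to the right are > 20.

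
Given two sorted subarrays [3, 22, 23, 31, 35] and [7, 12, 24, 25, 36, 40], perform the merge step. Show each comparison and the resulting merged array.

Merging process:

Compare 3 vs 7: take 3 from left. Merged: [3]
Compare 22 vs 7: take 7 from right. Merged: [3, 7]
Compare 22 vs 12: take 12 from right. Merged: [3, 7, 12]
Compare 22 vs 24: take 22 from left. Merged: [3, 7, 12, 22]
Compare 23 vs 24: take 23 from left. Merged: [3, 7, 12, 22, 23]
Compare 31 vs 24: take 24 from right. Merged: [3, 7, 12, 22, 23, 24]
Compare 31 vs 25: take 25 from right. Merged: [3, 7, 12, 22, 23, 24, 25]
Compare 31 vs 36: take 31 from left. Merged: [3, 7, 12, 22, 23, 24, 25, 31]
Compare 35 vs 36: take 35 from left. Merged: [3, 7, 12, 22, 23, 24, 25, 31, 35]
Append remaining from right: [36, 40]. Merged: [3, 7, 12, 22, 23, 24, 25, 31, 35, 36, 40]

Final merged array: [3, 7, 12, 22, 23, 24, 25, 31, 35, 36, 40]
Total comparisons: 9

The merged array is [3, 7, 12, 22, 23, 24, 25, 31, 35, 36, 40], requiring 9 comparisons. The merge step runs in O(n) time where n is the total number of elements.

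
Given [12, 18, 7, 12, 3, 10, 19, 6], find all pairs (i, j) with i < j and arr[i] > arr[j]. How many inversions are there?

Finding inversions in [12, 18, 7, 12, 3, 10, 19, 6]:

(0, 2): arr[0]=12 > arr[2]=7
(0, 4): arr[0]=12 > arr[4]=3
(0, 5): arr[0]=12 > arr[5]=10
(0, 7): arr[0]=12 > arr[7]=6
(1, 2): arr[1]=18 > arr[2]=7
(1, 3): arr[1]=18 > arr[3]=12
(1, 4): arr[1]=18 > arr[4]=3
(1, 5): arr[1]=18 > arr[5]=10
(1, 7): arr[1]=18 > arr[7]=6
(2, 4): arr[2]=7 > arr[4]=3
(2, 7): arr[2]=7 > arr[7]=6
(3, 4): arr[3]=12 > arr[4]=3
(3, 5): arr[3]=12 > arr[5]=10
(3, 7): arr[3]=12 > arr[7]=6
(5, 7): arr[5]=10 > arr[7]=6
(6, 7): arr[6]=19 > arr[7]=6

Total inversions: 16

The array has 16 inversion(s): (0,2), (0,4), (0,5), (0,7), (1,2), (1,3), (1,4), (1,5), (1,7), (2,4), (2,7), (3,4), (3,5), (3,7), (5,7), (6,7). Each pair (i,j) satisfies i < j and arr[i] > arr[j].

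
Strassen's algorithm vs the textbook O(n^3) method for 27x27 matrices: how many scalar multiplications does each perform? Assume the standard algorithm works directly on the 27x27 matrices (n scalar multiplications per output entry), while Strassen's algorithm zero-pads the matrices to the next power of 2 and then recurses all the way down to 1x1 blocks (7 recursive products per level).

Matrix multiplication for 27x27 matrices:

Strassen's algorithm requires power-of-2 dimensions. Pad 27x27 to 32x32 (next power of 2).

Standard algorithm: 27^3 = 19683 multiplications
Strassen's algorithm: 7^(log2(32)) = 7^5 = 16807 multiplications
Savings: 19683 - 16807 = 2876 multiplications

Standard: 19683 multiplications (27^3). Strassen: 16807 multiplications (7^5, after padding to 32x32). Strassen reduces 8 recursive multiplications to 7 at each level.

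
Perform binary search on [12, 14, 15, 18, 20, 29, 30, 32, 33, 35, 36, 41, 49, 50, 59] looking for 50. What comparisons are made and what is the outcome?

Binary search for 50 in [12, 14, 15, 18, 20, 29, 30, 32, 33, 35, 36, 41, 49, 50, 59]:

lo=0, hi=14, mid=7, arr[mid]=32 -> 32 < 50, search right half
lo=8, hi=14, mid=11, arr[mid]=41 -> 41 < 50, search right half
lo=12, hi=14, mid=13, arr[mid]=50 -> Found target at index 13!

Binary search finds 50 at index 13 after 3 comparisons. The search repeatedly halves the search space by comparing with the middle element.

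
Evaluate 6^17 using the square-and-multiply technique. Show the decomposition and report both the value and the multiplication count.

Computing 6^17 by squaring (build up from 6^1; each line after the first costs one multiplication):

6^1 = 6
6^2 = (6^1)^2 = 6^2 = 36
6^4 = (6^2)^2 = 36^2 = 1296
6^8 = (6^4)^2 = 1296^2 = 1679616
6^16 = (6^8)^2 = 1679616^2 = 2821109907456
6^17 = 6 * 6^16 = 6 * 2821109907456 = 16926659444736

Result: 16926659444736
Multiplications needed: 5 (5 lines after 6^1)

6^17 = 16926659444736. Using exponentiation by squaring, this requires 5 multiplications. The key idea: if the exponent is even, square the half-power; if odd, multiply by the base once.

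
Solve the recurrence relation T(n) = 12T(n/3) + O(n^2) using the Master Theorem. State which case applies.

Master Theorem for T(n) = 12T(n/3) + O(n^2):

a = 12, b = 3, c = 2
log_b(a) = log_3(12) = 2.2619

Case 1: c = 2 < log_3(12) = 2.2619
T(n) = O(n^(log_3 12))

For T(n) = 12T(n/3) + O(n^2): log_3(12) = 2.2619. This is Case 1 of the Master Theorem (c < log_b(a), work dominated by leaves), giving O(n^(log_3 12)).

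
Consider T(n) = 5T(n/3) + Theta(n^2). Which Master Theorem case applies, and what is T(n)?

Master Theorem for T(n) = 5T(n/3) + O(n^2):

a = 5, b = 3, c = 2
log_b(a) = log_3(5) = 1.4650

Case 3: c = 2 > log_3(5) = 1.4650
T(n) = O(n^2) = O(n^2)

For T(n) = 5T(n/3) + O(n^2): log_3(5) = 1.4650. This is Case 3 of the Master Theorem (c > log_b(a), work dominated by root), giving O(n^2).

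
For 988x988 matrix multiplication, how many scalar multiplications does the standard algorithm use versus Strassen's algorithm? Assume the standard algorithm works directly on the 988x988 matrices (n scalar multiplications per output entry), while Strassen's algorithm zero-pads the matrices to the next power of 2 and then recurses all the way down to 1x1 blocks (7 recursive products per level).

Matrix multiplication for 988x988 matrices:

Strassen's algorithm requires power-of-2 dimensions. Pad 988x988 to 1024x1024 (next power of 2).

Standard algorithm: 988^3 = 964430272 multiplications
Strassen's algorithm: 7^(log2(1024)) = 7^10 = 282475249 multiplications
Savings: 964430272 - 282475249 = 681955023 multiplications

Standard: 964430272 multiplications (988^3). Strassen: 282475249 multiplications (7^10, after padding to 1024x1024). Strassen reduces 8 recursive multiplications to 7 at each level.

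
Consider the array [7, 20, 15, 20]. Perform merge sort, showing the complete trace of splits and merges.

Merge sort trace:

Split: [7, 20, 15, 20] -> [7, 20] and [15, 20]
  Split: [7, 20] -> [7] and [20]
  Merge: [7] + [20] -> [7, 20]
  Split: [15, 20] -> [15] and [20]
  Merge: [15] + [20] -> [15, 20]
Merge: [7, 20] + [15, 20] -> [7, 15, 20, 20]

Final sorted array: [7, 15, 20, 20]

The merge sort proceeds by recursively splitting the array and merging sorted halves.
After all merges, the sorted array is [7, 15, 20, 20].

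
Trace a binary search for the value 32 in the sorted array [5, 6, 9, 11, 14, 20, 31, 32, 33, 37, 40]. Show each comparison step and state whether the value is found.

Binary search for 32 in [5, 6, 9, 11, 14, 20, 31, 32, 33, 37, 40]:

lo=0, hi=10, mid=5, arr[mid]=20 -> 20 < 32, search right half
lo=6, hi=10, mid=8, arr[mid]=33 -> 33 > 32, search left half
lo=6, hi=7, mid=6, arr[mid]=31 -> 31 < 32, search right half
lo=7, hi=7, mid=7, arr[mid]=32 -> Found target at index 7!

Binary search finds 32 at index 7 after 4 comparisons. The search repeatedly halves the search space by comparing with the middle element.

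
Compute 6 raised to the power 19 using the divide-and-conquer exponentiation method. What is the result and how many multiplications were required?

Computing 6^19 by squaring (build up from 6^1; each line after the first costs one multiplication):

6^1 = 6
6^2 = (6^1)^2 = 6^2 = 36
6^4 = (6^2)^2 = 36^2 = 1296
6^8 = (6^4)^2 = 1296^2 = 1679616
6^9 = 6 * 6^8 = 6 * 1679616 = 10077696
6^18 = (6^9)^2 = 10077696^2 = 101559956668416
6^19 = 6 * 6^18 = 6 * 101559956668416 = 609359740010496

Result: 609359740010496
Multiplications needed: 6 (6 lines after 6^1)

6^19 = 609359740010496. Using exponentiation by squaring, this requires 6 multiplications. The key idea: if the exponent is even, square the half-power; if odd, multiply by the base once.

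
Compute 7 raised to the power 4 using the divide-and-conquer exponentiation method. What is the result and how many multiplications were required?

Computing 7^4 by squaring (build up from 7^1; each line after the first costs one multiplication):

7^1 = 7
7^2 = (7^1)^2 = 7^2 = 49
7^4 = (7^2)^2 = 49^2 = 2401

Result: 2401
Multiplications needed: 2 (2 lines after 7^1)

7^4 = 2401. Using exponentiation by squaring, this requires 2 multiplications. The key idea: if the exponent is even, square the half-power; if odd, multiply by the base once.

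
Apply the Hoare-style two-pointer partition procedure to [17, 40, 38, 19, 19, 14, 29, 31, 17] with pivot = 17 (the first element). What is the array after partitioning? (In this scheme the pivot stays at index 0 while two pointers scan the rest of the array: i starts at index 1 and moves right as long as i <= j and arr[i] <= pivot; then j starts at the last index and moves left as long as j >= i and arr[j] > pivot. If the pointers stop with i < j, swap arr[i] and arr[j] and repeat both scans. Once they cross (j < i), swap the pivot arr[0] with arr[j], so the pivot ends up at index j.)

Hoare-style two-pointer partition with pivot = 17:

Initial array: [17, 40, 38, 19, 19, 14, 29, 31, 17]

Pointers start at i = 1, j = 8.
i stops at index 1 (arr[1]=40 > 17), j stops at index 8 (arr[8]=17 <= 17): swap arr[1] and arr[8], array becomes [17, 17, 38, 19, 19, 14, 29, 31, 40]
i stops at index 2 (arr[2]=38 > 17), j stops at index 5 (arr[5]=14 <= 17): swap arr[2] and arr[5], array becomes [17, 17, 14, 19, 19, 38, 29, 31, 40]
i ends at 3, j ends at 2: the pointers have crossed (j < i), so scanning stops.

Swap pivot arr[0] with arr[2] to place pivot at position 2: [14, 17, 17, 19, 19, 38, 29, 31, 40]
Pivot position: 2

After partitioning with pivot 17, the array becomes [14, 17, 17, 19, 19, 38, 29, 31, 40]. The pivot is placed at index 2. All elements to the left of the pivot are <= 17, and all elements to the right are > 17.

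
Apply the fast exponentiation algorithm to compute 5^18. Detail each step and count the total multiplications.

Computing 5^18 by squaring (build up from 5^1; each line after the first costs one multiplication):

5^1 = 5
5^2 = (5^1)^2 = 5^2 = 25
5^4 = (5^2)^2 = 25^2 = 625
5^8 = (5^4)^2 = 625^2 = 390625
5^9 = 5 * 5^8 = 5 * 390625 = 1953125
5^18 = (5^9)^2 = 1953125^2 = 3814697265625

Result: 3814697265625
Multiplications needed: 5 (5 lines after 5^1)

5^18 = 3814697265625. Using exponentiation by squaring, this requires 5 multiplications. The key idea: if the exponent is even, square the half-power; if odd, multiply by the base once.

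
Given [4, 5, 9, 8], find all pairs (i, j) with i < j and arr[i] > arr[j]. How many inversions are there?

Finding inversions in [4, 5, 9, 8]:

(2, 3): arr[2]=9 > arr[3]=8

Total inversions: 1

The array has 1 inversion(s): (2,3). Each pair (i,j) satisfies i < j and arr[i] > arr[j].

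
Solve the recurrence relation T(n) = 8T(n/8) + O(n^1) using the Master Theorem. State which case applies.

Master Theorem for T(n) = 8T(n/8) + O(n^1):

a = 8, b = 8, c = 1
log_b(a) = log_8(8) = 1.0000

Case 2: c = 1 = log_8(8) = 1.0000
T(n) = O(n^1 log n) = O(n log n)

For T(n) = 8T(n/8) + O(n^1): log_8(8) = 1.0000. This is Case 2 of the Master Theorem (c = log_b(a), equal work at all levels), giving O(n log n).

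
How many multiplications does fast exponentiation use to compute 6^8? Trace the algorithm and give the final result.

Computing 6^8 by squaring (build up from 6^1; each line after the first costs one multiplication):

6^1 = 6
6^2 = (6^1)^2 = 6^2 = 36
6^4 = (6^2)^2 = 36^2 = 1296
6^8 = (6^4)^2 = 1296^2 = 1679616

Result: 1679616
Multiplications needed: 3 (3 lines after 6^1)

6^8 = 1679616. Using exponentiation by squaring, this requires 3 multiplications. The key idea: if the exponent is even, square the half-power; if odd, multiply by the base once.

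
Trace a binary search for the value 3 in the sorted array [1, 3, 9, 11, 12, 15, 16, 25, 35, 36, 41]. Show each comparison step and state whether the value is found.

Binary search for 3 in [1, 3, 9, 11, 12, 15, 16, 25, 35, 36, 41]:

lo=0, hi=10, mid=5, arr[mid]=15 -> 15 > 3, search left half
lo=0, hi=4, mid=2, arr[mid]=9 -> 9 > 3, search left half
lo=0, hi=1, mid=0, arr[mid]=1 -> 1 < 3, search right half
lo=1, hi=1, mid=1, arr[mid]=3 -> Found target at index 1!

Binary search finds 3 at index 1 after 4 comparisons. The search repeatedly halves the search space by comparing with the middle element.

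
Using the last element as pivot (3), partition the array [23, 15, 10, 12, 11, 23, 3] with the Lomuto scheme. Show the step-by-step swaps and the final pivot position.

Lomuto partition with pivot = 3:

Initial array: [23, 15, 10, 12, 11, 23, 3]

arr[0]=23 > 3: no swap
arr[1]=15 > 3: no swap
arr[2]=10 > 3: no swap
arr[3]=12 > 3: no swap
arr[4]=11 > 3: no swap
arr[5]=23 > 3: no swap

Place pivot at position 0: [3, 15, 10, 12, 11, 23, 23]
Pivot position: 0

After partitioning with pivot 3, the array becomes [3, 15, 10, 12, 11, 23, 23]. The pivot is placed at index 0. All elements to the left of the pivot are <= 3, and all elements to the right are > 3.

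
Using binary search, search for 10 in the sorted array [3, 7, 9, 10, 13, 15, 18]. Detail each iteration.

Binary search for 10 in [3, 7, 9, 10, 13, 15, 18]:

lo=0, hi=6, mid=3, arr[mid]=10 -> Found target at index 3!

Binary search finds 10 at index 3 after 1 comparisons. The search repeatedly halves the search space by comparing with the middle element.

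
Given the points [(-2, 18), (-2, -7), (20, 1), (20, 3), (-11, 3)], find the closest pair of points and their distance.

Computing all pairwise distances among 5 points:

d((-2, 18), (-2, -7)) = 25.0
d((-2, 18), (20, 1)) = 27.8029
d((-2, 18), (20, 3)) = 26.6271
d((-2, 18), (-11, 3)) = 17.4929
d((-2, -7), (20, 1)) = 23.4094
d((-2, -7), (20, 3)) = 24.1661
d((-2, -7), (-11, 3)) = 13.4536
d((20, 1), (20, 3)) = 2.0 <-- minimum
d((20, 1), (-11, 3)) = 31.0644
d((20, 3), (-11, 3)) = 31.0

Closest pair: (20, 1) and (20, 3) with distance 2.0

The closest pair is (20, 1) and (20, 3) with Euclidean distance 2.0. For 5 points, brute-force pairwise comparison is shown above. For large n, the divide-and-conquer algorithm (sort by x, recurse on halves, check the dividing strip) achieves O(n log n).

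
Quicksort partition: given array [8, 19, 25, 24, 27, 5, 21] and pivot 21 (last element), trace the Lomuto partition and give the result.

Lomuto partition with pivot = 21:

Initial array: [8, 19, 25, 24, 27, 5, 21]

arr[0]=8 <= 21: swap with position 0, array becomes [8, 19, 25, 24, 27, 5, 21]
arr[1]=19 <= 21: swap with position 1, array becomes [8, 19, 25, 24, 27, 5, 21]
arr[2]=25 > 21: no swap
arr[3]=24 > 21: no swap
arr[4]=27 > 21: no swap
arr[5]=5 <= 21: swap with position 2, array becomes [8, 19, 5, 24, 27, 25, 21]

Place pivot at position 3: [8, 19, 5, 21, 27, 25, 24]
Pivot position: 3

After partitioning with pivot 21, the array becomes [8, 19, 5, 21, 27, 25, 24]. The pivot is placed at index 3. All elements to the left of the pivot are <= 21, and all elements to the right are > 21.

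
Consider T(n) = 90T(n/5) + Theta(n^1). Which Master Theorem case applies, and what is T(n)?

Master Theorem for T(n) = 90T(n/5) + O(n^1):

a = 90, b = 5, c = 1
log_b(a) = log_5(90) = 2.7959

Case 1: c = 1 < log_5(90) = 2.7959
T(n) = O(n^(log_5 90))

For T(n) = 90T(n/5) + O(n^1): log_5(90) = 2.7959. This is Case 1 of the Master Theorem (c < log_b(a), work dominated by leaves), giving O(n^(log_5 90)).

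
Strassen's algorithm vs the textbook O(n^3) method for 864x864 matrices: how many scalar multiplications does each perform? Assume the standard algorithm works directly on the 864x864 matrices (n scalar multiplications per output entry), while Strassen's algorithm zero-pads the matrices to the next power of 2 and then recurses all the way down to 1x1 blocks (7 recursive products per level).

Matrix multiplication for 864x864 matrices:

Strassen's algorithm requires power-of-2 dimensions. Pad 864x864 to 1024x1024 (next power of 2).

Standard algorithm: 864^3 = 644972544 multiplications
Strassen's algorithm: 7^(log2(1024)) = 7^10 = 282475249 multiplications
Savings: 644972544 - 282475249 = 362497295 multiplications

Standard: 644972544 multiplications (864^3). Strassen: 282475249 multiplications (7^10, after padding to 1024x1024). Strassen reduces 8 recursive multiplications to 7 at each level.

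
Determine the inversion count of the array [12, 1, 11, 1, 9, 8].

Finding inversions in [12, 1, 11, 1, 9, 8]:

(0, 1): arr[0]=12 > arr[1]=1
(0, 2): arr[0]=12 > arr[2]=11
(0, 3): arr[0]=12 > arr[3]=1
(0, 4): arr[0]=12 > arr[4]=9
(0, 5): arr[0]=12 > arr[5]=8
(2, 3): arr[2]=11 > arr[3]=1
(2, 4): arr[2]=11 > arr[4]=9
(2, 5): arr[2]=11 > arr[5]=8
(4, 5): arr[4]=9 > arr[5]=8

Total inversions: 9

The array has 9 inversion(s): (0,1), (0,2), (0,3), (0,4), (0,5), (2,3), (2,4), (2,5), (4,5). Each pair (i,j) satisfies i < j and arr[i] > arr[j].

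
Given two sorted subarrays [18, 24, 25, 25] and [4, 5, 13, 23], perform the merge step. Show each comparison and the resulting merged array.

Merging process:

Compare 18 vs 4: take 4 from right. Merged: [4]
Compare 18 vs 5: take 5 from right. Merged: [4, 5]
Compare 18 vs 13: take 13 from right. Merged: [4, 5, 13]
Compare 18 vs 23: take 18 from left. Merged: [4, 5, 13, 18]
Compare 24 vs 23: take 23 from right. Merged: [4, 5, 13, 18, 23]
Append remaining from left: [24, 25, 25]. Merged: [4, 5, 13, 18, 23, 24, 25, 25]

Final merged array: [4, 5, 13, 18, 23, 24, 25, 25]
Total comparisons: 5

The merged array is [4, 5, 13, 18, 23, 24, 25, 25], requiring 5 comparisons. The merge step runs in O(n) time where n is the total number of elements.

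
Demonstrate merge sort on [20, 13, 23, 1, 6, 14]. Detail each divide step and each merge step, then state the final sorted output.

Merge sort trace:

Split: [20, 13, 23, 1, 6, 14] -> [20, 13, 23] and [1, 6, 14]
  Split: [20, 13, 23] -> [20] and [13, 23]
    Split: [13, 23] -> [13] and [23]
    Merge: [13] + [23] -> [13, 23]
  Merge: [20] + [13, 23] -> [13, 20, 23]
  Split: [1, 6, 14] -> [1] and [6, 14]
    Split: [6, 14] -> [6] and [14]
    Merge: [6] + [14] -> [6, 14]
  Merge: [1] + [6, 14] -> [1, 6, 14]
Merge: [13, 20, 23] + [1, 6, 14] -> [1, 6, 13, 14, 20, 23]

Final sorted array: [1, 6, 13, 14, 20, 23]

The merge sort proceeds by recursively splitting the array and merging sorted halves.
After all merges, the sorted array is [1, 6, 13, 14, 20, 23].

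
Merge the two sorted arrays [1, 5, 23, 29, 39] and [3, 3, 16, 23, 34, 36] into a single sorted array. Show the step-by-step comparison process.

Merging process:

Compare 1 vs 3: take 1 from left. Merged: [1]
Compare 5 vs 3: take 3 from right. Merged: [1, 3]
Compare 5 vs 3: take 3 from right. Merged: [1, 3, 3]
Compare 5 vs 16: take 5 from left. Merged: [1, 3, 3, 5]
Compare 23 vs 16: take 16 from right. Merged: [1, 3, 3, 5, 16]
Compare 23 vs 23: take 23 from left. Merged: [1, 3, 3, 5, 16, 23]
Compare 29 vs 23: take 23 from right. Merged: [1, 3, 3, 5, 16, 23, 23]
Compare 29 vs 34: take 29 from left. Merged: [1, 3, 3, 5, 16, 23, 23, 29]
Compare 39 vs 34: take 34 from right. Merged: [1, 3, 3, 5, 16, 23, 23, 29, 34]
Compare 39 vs 36: take 36 from right. Merged: [1, 3, 3, 5, 16, 23, 23, 29, 34, 36]
Append remaining from left: [39]. Merged: [1, 3, 3, 5, 16, 23, 23, 29, 34, 36, 39]

Final merged array: [1, 3, 3, 5, 16, 23, 23, 29, 34, 36, 39]
Total comparisons: 10

The merged array is [1, 3, 3, 5, 16, 23, 23, 29, 34, 36, 39], requiring 10 comparisons. The merge step runs in O(n) time where n is the total number of elements.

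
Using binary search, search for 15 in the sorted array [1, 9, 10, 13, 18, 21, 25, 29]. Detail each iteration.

Binary search for 15 in [1, 9, 10, 13, 18, 21, 25, 29]:

lo=0, hi=7, mid=3, arr[mid]=13 -> 13 < 15, search right half
lo=4, hi=7, mid=5, arr[mid]=21 -> 21 > 15, search left half
lo=4, hi=4, mid=4, arr[mid]=18 -> 18 > 15, search left half
lo=4 > hi=3, target 15 not found

Binary search determines that 15 is not in the array after 3 comparisons. The search space was exhausted without finding the target.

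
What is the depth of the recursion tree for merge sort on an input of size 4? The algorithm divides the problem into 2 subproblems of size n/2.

For divide and conquer with division factor 2:

Problem sizes at each level:
Level 0: 4
Level 1: 2
Level 2: 1

The root is level 0 and the size-1 base case is level 2 (the tree spans levels 0 through 2, i.e. 3 levels counting the root), so the depth is the number of divisions: log_2(4) = 2

The recursion tree depth is log_2(4) = 2. At each level, the problem size is divided by 2, so it takes 2 divisions to reduce to a base case of size 1. The algorithm makes 2 recursive calls at each level.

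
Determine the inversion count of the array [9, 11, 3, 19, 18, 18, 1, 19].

Finding inversions in [9, 11, 3, 19, 18, 18, 1, 19]:

(0, 2): arr[0]=9 > arr[2]=3
(0, 6): arr[0]=9 > arr[6]=1
(1, 2): arr[1]=11 > arr[2]=3
(1, 6): arr[1]=11 > arr[6]=1
(2, 6): arr[2]=3 > arr[6]=1
(3, 4): arr[3]=19 > arr[4]=18
(3, 5): arr[3]=19 > arr[5]=18
(3, 6): arr[3]=19 > arr[6]=1
(4, 6): arr[4]=18 > arr[6]=1
(5, 6): arr[5]=18 > arr[6]=1

Total inversions: 10

The array has 10 inversion(s): (0,2), (0,6), (1,2), (1,6), (2,6), (3,4), (3,5), (3,6), (4,6), (5,6). Each pair (i,j) satisfies i < j and arr[i] > arr[j].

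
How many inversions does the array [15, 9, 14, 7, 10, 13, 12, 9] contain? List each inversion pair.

Finding inversions in [15, 9, 14, 7, 10, 13, 12, 9]:

(0, 1): arr[0]=15 > arr[1]=9
(0, 2): arr[0]=15 > arr[2]=14
(0, 3): arr[0]=15 > arr[3]=7
(0, 4): arr[0]=15 > arr[4]=10
(0, 5): arr[0]=15 > arr[5]=13
(0, 6): arr[0]=15 > arr[6]=12
(0, 7): arr[0]=15 > arr[7]=9
(1, 3): arr[1]=9 > arr[3]=7
(2, 3): arr[2]=14 > arr[3]=7
(2, 4): arr[2]=14 > arr[4]=10
(2, 5): arr[2]=14 > arr[5]=13
(2, 6): arr[2]=14 > arr[6]=12
(2, 7): arr[2]=14 > arr[7]=9
(4, 7): arr[4]=10 > arr[7]=9
(5, 6): arr[5]=13 > arr[6]=12
(5, 7): arr[5]=13 > arr[7]=9
(6, 7): arr[6]=12 > arr[7]=9

Total inversions: 17

The array has 17 inversion(s): (0,1), (0,2), (0,3), (0,4), (0,5), (0,6), (0,7), (1,3), (2,3), (2,4), (2,5), (2,6), (2,7), (4,7), (5,6), (5,7), (6,7). Each pair (i,j) satisfies i < j and arr[i] > arr[j].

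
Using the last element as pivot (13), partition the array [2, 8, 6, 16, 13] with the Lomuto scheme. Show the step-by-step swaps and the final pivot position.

Lomuto partition with pivot = 13:

Initial array: [2, 8, 6, 16, 13]

arr[0]=2 <= 13: swap with position 0, array becomes [2, 8, 6, 16, 13]
arr[1]=8 <= 13: swap with position 1, array becomes [2, 8, 6, 16, 13]
arr[2]=6 <= 13: swap with position 2, array becomes [2, 8, 6, 16, 13]
arr[3]=16 > 13: no swap

Place pivot at position 3: [2, 8, 6, 13, 16]
Pivot position: 3

After partitioning with pivot 13, the array becomes [2, 8, 6, 13, 16]. The pivot is placed at index 3. All elements to the left of the pivot are <= 13, and all elements to the right are > 13.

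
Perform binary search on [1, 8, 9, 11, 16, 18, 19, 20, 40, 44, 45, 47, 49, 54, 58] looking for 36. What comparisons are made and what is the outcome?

Binary search for 36 in [1, 8, 9, 11, 16, 18, 19, 20, 40, 44, 45, 47, 49, 54, 58]:

lo=0, hi=14, mid=7, arr[mid]=20 -> 20 < 36, search right half
lo=8, hi=14, mid=11, arr[mid]=47 -> 47 > 36, search left half
lo=8, hi=10, mid=9, arr[mid]=44 -> 44 > 36, search left half
lo=8, hi=8, mid=8, arr[mid]=40 -> 40 > 36, search left half
lo=8 > hi=7, target 36 not found

Binary search determines that 36 is not in the array after 4 comparisons. The search space was exhausted without finding the target.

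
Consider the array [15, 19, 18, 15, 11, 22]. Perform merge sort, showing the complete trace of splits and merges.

Merge sort trace:

Split: [15, 19, 18, 15, 11, 22] -> [15, 19, 18] and [15, 11, 22]
  Split: [15, 19, 18] -> [15] and [19, 18]
    Split: [19, 18] -> [19] and [18]
    Merge: [19] + [18] -> [18, 19]
  Merge: [15] + [18, 19] -> [15, 18, 19]
  Split: [15, 11, 22] -> [15] and [11, 22]
    Split: [11, 22] -> [11] and [22]
    Merge: [11] + [22] -> [11, 22]
  Merge: [15] + [11, 22] -> [11, 15, 22]
Merge: [15, 18, 19] + [11, 15, 22] -> [11, 15, 15, 18, 19, 22]

Final sorted array: [11, 15, 15, 18, 19, 22]

The merge sort proceeds by recursively splitting the array and merging sorted halves.
After all merges, the sorted array is [11, 15, 15, 18, 19, 22].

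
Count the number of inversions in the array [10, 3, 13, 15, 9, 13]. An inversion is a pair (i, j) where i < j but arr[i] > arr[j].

Finding inversions in [10, 3, 13, 15, 9, 13]:

(0, 1): arr[0]=10 > arr[1]=3
(0, 4): arr[0]=10 > arr[4]=9
(2, 4): arr[2]=13 > arr[4]=9
(3, 4): arr[3]=15 > arr[4]=9
(3, 5): arr[3]=15 > arr[5]=13

Total inversions: 5

The array has 5 inversion(s): (0,1), (0,4), (2,4), (3,4), (3,5). Each pair (i,j) satisfies i < j and arr[i] > arr[j].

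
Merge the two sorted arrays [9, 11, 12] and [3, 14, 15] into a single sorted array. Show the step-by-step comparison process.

Merging process:

Compare 9 vs 3: take 3 from right. Merged: [3]
Compare 9 vs 14: take 9 from left. Merged: [3, 9]
Compare 11 vs 14: take 11 from left. Merged: [3, 9, 11]
Compare 12 vs 14: take 12 from left. Merged: [3, 9, 11, 12]
Append remaining from right: [14, 15]. Merged: [3, 9, 11, 12, 14, 15]

Final merged array: [3, 9, 11, 12, 14, 15]
Total comparisons: 4

The merged array is [3, 9, 11, 12, 14, 15], requiring 4 comparisons. The merge step runs in O(n) time where n is the total number of elements.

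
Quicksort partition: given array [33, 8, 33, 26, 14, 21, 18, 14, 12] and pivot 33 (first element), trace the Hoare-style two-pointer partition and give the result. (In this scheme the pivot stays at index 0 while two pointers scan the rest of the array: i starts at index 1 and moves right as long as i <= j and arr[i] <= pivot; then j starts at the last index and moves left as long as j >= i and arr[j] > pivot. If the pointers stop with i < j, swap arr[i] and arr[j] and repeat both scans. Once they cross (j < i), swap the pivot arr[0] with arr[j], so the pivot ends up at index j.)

Hoare-style two-pointer partition with pivot = 33:

Initial array: [33, 8, 33, 26, 14, 21, 18, 14, 12]

Pointers start at i = 1, j = 8.
i ends at 9, j ends at 8: the pointers have crossed (j < i), so scanning stops.

Swap pivot arr[0] with arr[8] to place pivot at position 8: [12, 8, 33, 26, 14, 21, 18, 14, 33]
Pivot position: 8

After partitioning with pivot 33, the array becomes [12, 8, 33, 26, 14, 21, 18, 14, 33]. The pivot is placed at index 8. All elements to the left of the pivot are <= 33, and all elements to the right are > 33.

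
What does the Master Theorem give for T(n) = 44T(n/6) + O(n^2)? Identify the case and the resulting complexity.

Master Theorem for T(n) = 44T(n/6) + O(n^2):

a = 44, b = 6, c = 2
log_b(a) = log_6(44) = 2.1120

Case 1: c = 2 < log_6(44) = 2.1120
T(n) = O(n^(log_6 44))

For T(n) = 44T(n/6) + O(n^2): log_6(44) = 2.1120. This is Case 1 of the Master Theorem (c < log_b(a), work dominated by leaves), giving O(n^(log_6 44)).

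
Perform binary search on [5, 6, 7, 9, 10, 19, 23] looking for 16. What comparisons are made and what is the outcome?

Binary search for 16 in [5, 6, 7, 9, 10, 19, 23]:

lo=0, hi=6, mid=3, arr[mid]=9 -> 9 < 16, search right half
lo=4, hi=6, mid=5, arr[mid]=19 -> 19 > 16, search left half
lo=4, hi=4, mid=4, arr[mid]=10 -> 10 < 16, search right half
lo=5 > hi=4, target 16 not found

Binary search determines that 16 is not in the array after 3 comparisons. The search space was exhausted without finding the target.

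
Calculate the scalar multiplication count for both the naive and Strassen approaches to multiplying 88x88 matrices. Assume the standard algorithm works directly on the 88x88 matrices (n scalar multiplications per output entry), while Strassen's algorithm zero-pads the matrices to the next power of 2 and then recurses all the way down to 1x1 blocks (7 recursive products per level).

Matrix multiplication for 88x88 matrices:

Strassen's algorithm requires power-of-2 dimensions. Pad 88x88 to 128x128 (next power of 2).

Standard algorithm: 88^3 = 681472 multiplications
Strassen's algorithm: 7^(log2(128)) = 7^7 = 823543 multiplications
Difference: 681472 - 823543 = -142071 (Strassen uses MORE here due to padding overhead — for small or just-over-power-of-2 n, padding can outweigh the per-level savings)

Standard: 681472 multiplications (88^3). Strassen: 823543 multiplications (7^7, after padding to 128x128). Strassen reduces 8 recursive multiplications to 7 at each level.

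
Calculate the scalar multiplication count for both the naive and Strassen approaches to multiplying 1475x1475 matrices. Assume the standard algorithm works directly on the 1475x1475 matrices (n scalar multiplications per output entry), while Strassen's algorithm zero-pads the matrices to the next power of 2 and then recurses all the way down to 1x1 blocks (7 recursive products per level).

Matrix multiplication for 1475x1475 matrices:

Strassen's algorithm requires power-of-2 dimensions. Pad 1475x1475 to 2048x2048 (next power of 2).

Standard algorithm: 1475^3 = 3209046875 multiplications
Strassen's algorithm: 7^(log2(2048)) = 7^11 = 1977326743 multiplications
Savings: 3209046875 - 1977326743 = 1231720132 multiplications

Standard: 3209046875 multiplications (1475^3). Strassen: 1977326743 multiplications (7^11, after padding to 2048x2048). Strassen reduces 8 recursive multiplications to 7 at each level.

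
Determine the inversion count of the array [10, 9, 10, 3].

Finding inversions in [10, 9, 10, 3]:

(0, 1): arr[0]=10 > arr[1]=9
(0, 3): arr[0]=10 > arr[3]=3
(1, 3): arr[1]=9 > arr[3]=3
(2, 3): arr[2]=10 > arr[3]=3

Total inversions: 4

The array has 4 inversion(s): (0,1), (0,3), (1,3), (2,3). Each pair (i,j) satisfies i < j and arr[i] > arr[j].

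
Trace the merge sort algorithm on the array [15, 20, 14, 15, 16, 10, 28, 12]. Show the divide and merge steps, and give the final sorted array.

Merge sort trace:

Split: [15, 20, 14, 15, 16, 10, 28, 12] -> [15, 20, 14, 15] and [16, 10, 28, 12]
  Split: [15, 20, 14, 15] -> [15, 20] and [14, 15]
    Split: [15, 20] -> [15] and [20]
    Merge: [15] + [20] -> [15, 20]
    Split: [14, 15] -> [14] and [15]
    Merge: [14] + [15] -> [14, 15]
  Merge: [15, 20] + [14, 15] -> [14, 15, 15, 20]
  Split: [16, 10, 28, 12] -> [16, 10] and [28, 12]
    Split: [16, 10] -> [16] and [10]
    Merge: [16] + [10] -> [10, 16]
    Split: [28, 12] -> [28] and [12]
    Merge: [28] + [12] -> [12, 28]
  Merge: [10, 16] + [12, 28] -> [10, 12, 16, 28]
Merge: [14, 15, 15, 20] + [10, 12, 16, 28] -> [10, 12, 14, 15, 15, 16, 20, 28]

Final sorted array: [10, 12, 14, 15, 15, 16, 20, 28]

The merge sort proceeds by recursively splitting the array and merging sorted halves.
After all merges, the sorted array is [10, 12, 14, 15, 15, 16, 20, 28].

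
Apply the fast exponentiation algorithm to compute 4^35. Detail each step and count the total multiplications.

Computing 4^35 by squaring (build up from 4^1; each line after the first costs one multiplication):

4^1 = 4
4^2 = (4^1)^2 = 4^2 = 16
4^4 = (4^2)^2 = 16^2 = 256
4^8 = (4^4)^2 = 256^2 = 65536
4^16 = (4^8)^2 = 65536^2 = 4294967296
4^17 = 4 * 4^16 = 4 * 4294967296 = 17179869184
4^34 = (4^17)^2 = 17179869184^2 = 295147905179352825856
4^35 = 4 * 4^34 = 4 * 295147905179352825856 = 1180591620717411303424

Result: 1180591620717411303424
Multiplications needed: 7 (7 lines after 4^1)

4^35 = 1180591620717411303424. Using exponentiation by squaring, this requires 7 multiplications. The key idea: if the exponent is even, square the half-power; if odd, multiply by the base once.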